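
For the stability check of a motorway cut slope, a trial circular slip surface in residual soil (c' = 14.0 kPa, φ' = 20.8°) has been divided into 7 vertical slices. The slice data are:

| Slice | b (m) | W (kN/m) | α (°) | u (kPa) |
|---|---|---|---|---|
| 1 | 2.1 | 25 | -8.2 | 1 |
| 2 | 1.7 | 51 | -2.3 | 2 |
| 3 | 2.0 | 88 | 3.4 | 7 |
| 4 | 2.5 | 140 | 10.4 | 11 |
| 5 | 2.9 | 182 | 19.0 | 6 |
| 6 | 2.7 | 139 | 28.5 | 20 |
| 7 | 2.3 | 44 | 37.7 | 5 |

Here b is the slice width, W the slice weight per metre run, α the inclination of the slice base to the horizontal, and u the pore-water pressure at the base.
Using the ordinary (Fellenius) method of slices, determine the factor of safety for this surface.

Ordinary method of slices: FS = Σ[c'·Δl_i + (W_i cosα_i − u_i·Δl_i)·tanφ'] / Σ W_i sinα_i, with Δl_i = b_i / cosα_i.
Slice 1: Δl = 2.1/cos(-8.2°) = 2.122 m; N'_1 = 25·cos(-8.2°) − 1·2.122 = 22.6; c'Δl = 29.70; W sinα = -3.6
Slice 2: Δl = 1.7/cos(-2.3°) = 1.701 m; N'_2 = 51·cos(-2.3°) − 2·1.701 = 47.6; c'Δl = 23.82; W sinα = -2.0
Slice 3: Δl = 2.0/cos3.4° = 2.004 m; N'_3 = 88·cos3.4° − 7·2.004 = 73.8; c'Δl = 28.05; W sinα = 5.2
Slice 4: Δl = 2.5/cos10.4° = 2.542 m; N'_4 = 140·cos10.4° − 11·2.542 = 109.7; c'Δl = 35.58; W sinα = 25.3
Slice 5: Δl = 2.9/cos19.0° = 3.067 m; N'_5 = 182·cos19.0° − 6·3.067 = 153.7; c'Δl = 42.94; W sinα = 59.3
Slice 6: Δl = 2.7/cos28.5° = 3.072 m; N'_6 = 139·cos28.5° − 20·3.072 = 60.7; c'Δl = 43.01; W sinα = 66.3
Slice 7: Δl = 2.3/cos37.7° = 2.907 m; N'_7 = 44·cos37.7° − 5·2.907 = 20.3; c'Δl = 40.70; W sinα = 26.9
Σc'Δl = 243.8 kN/m; ΣN' = 488.4 kN/m; ΣW sinα = 177.4 kN/m
Resisting = 243.8 + 488.4·tan20.8° = 243.8 + 185.5 = 429.3 kN/m
FS = 429.3 / 177.4 = 2.421

FS = 2.42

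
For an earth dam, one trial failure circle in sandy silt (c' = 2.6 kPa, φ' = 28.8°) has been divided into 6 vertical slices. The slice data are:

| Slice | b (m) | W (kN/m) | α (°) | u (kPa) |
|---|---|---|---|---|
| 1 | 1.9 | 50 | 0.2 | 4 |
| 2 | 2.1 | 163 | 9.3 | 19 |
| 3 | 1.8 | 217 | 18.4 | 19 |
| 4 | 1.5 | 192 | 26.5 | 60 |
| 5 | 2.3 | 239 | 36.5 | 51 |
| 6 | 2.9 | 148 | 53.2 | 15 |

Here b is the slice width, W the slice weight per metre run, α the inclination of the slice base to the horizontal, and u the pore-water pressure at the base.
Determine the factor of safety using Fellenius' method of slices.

FS = 0.67

Ordinary method of slices: FS = Σ[c'·Δl_i + (W_i cosα_i − u_i·Δl_i)·tanφ'] / Σ W_i sinα_i, with Δl_i = b_i / cosα_i.
Slice 1: Δl = 1.9/cos0.2° = 1.900 m; N'_1 = 50·cos0.2° − 4·1.900 = 42.4; c'Δl = 4.94; W sinα = 0.2
Slice 2: Δl = 2.1/cos9.3° = 2.128 m; N'_2 = 163·cos9.3° − 19·2.128 = 120.4; c'Δl = 5.53; W sinα = 26.3
Slice 3: Δl = 1.8/cos18.4° = 1.897 m; N'_3 = 217·cos18.4° − 19·1.897 = 169.9; c'Δl = 4.93; W sinα = 68.5
Slice 4: Δl = 1.5/cos26.5° = 1.676 m; N'_4 = 192·cos26.5° − 60·1.676 = 71.3; c'Δl = 4.36; W sinα = 85.7
Slice 5: Δl = 2.3/cos36.5° = 2.861 m; N'_5 = 239·cos36.5° − 51·2.861 = 46.2; c'Δl = 7.44; W sinα = 142.2
Slice 6: Δl = 2.9/cos53.2° = 4.841 m; N'_6 = 148·cos53.2° − 15·4.841 = 16.0; c'Δl = 12.59; W sinα = 118.5
Σc'Δl = 39.8 kN/m; ΣN' = 466.2 kN/m; ΣW sinα = 441.4 kN/m
Resisting = 39.8 + 466.2·tan28.8° = 39.8 + 256.3 = 296.1 kN/m
FS = 296.1 / 441.4 = 0.671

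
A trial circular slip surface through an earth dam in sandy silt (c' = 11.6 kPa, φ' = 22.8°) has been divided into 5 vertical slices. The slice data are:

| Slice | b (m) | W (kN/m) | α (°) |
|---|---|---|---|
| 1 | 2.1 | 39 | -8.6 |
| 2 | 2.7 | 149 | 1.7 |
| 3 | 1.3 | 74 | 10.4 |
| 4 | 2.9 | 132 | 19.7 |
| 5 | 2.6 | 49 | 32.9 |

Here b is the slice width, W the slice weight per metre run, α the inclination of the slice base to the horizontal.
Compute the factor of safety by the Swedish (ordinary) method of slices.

FS = 3.88

Ordinary method of slices: FS = Σ[c'·Δl_i + (W_i cosα_i)·tanφ'] / Σ W_i sinα_i, with Δl_i = b_i / cosα_i.
Slice 1: Δl = 2.1/cos(-8.6°) = 2.124 m; N'_1 = 39·cos(-8.6°) = 38.6; c'Δl = 24.64; W sinα = -5.8
Slice 2: Δl = 2.7/cos1.7° = 2.701 m; N'_2 = 149·cos1.7° = 148.9; c'Δl = 31.33; W sinα = 4.4
Slice 3: Δl = 1.3/cos10.4° = 1.322 m; N'_3 = 74·cos10.4° = 72.8; c'Δl = 15.33; W sinα = 13.4
Slice 4: Δl = 2.9/cos19.7° = 3.080 m; N'_4 = 132·cos19.7° = 124.3; c'Δl = 35.73; W sinα = 44.5
Slice 5: Δl = 2.6/cos32.9° = 3.097 m; N'_5 = 49·cos32.9° = 41.1; c'Δl = 35.92; W sinα = 26.6
Σc'Δl = 143.0 kN/m; ΣN' = 425.7 kN/m; ΣW sinα = 83.1 kN/m
Resisting = 143.0 + 425.7·tan22.8° = 143.0 + 178.9 = 321.9 kN/m
FS = 321.9 / 83.1 = 3.876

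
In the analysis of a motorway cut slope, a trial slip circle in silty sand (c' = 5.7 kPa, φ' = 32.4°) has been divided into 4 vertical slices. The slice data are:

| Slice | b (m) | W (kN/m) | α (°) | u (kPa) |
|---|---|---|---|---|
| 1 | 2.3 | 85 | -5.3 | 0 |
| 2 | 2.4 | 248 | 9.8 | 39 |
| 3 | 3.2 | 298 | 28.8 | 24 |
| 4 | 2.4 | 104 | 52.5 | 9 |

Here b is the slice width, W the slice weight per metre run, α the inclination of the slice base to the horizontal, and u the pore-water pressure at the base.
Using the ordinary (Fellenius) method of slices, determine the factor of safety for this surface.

FS = 1.33

Ordinary method of slices: FS = Σ[c'·Δl_i + (W_i cosα_i − u_i·Δl_i)·tanφ'] / Σ W_i sinα_i, with Δl_i = b_i / cosα_i.
Slice 1: Δl = 2.3/cos(-5.3°) = 2.310 m; N'_1 = 85·cos(-5.3°) − 0·2.310 = 84.6; c'Δl = 13.17; W sinα = -7.9
Slice 2: Δl = 2.4/cos9.8° = 2.436 m; N'_2 = 248·cos9.8° − 39·2.436 = 149.4; c'Δl = 13.88; W sinα = 42.2
Slice 3: Δl = 3.2/cos28.8° = 3.652 m; N'_3 = 298·cos28.8° − 24·3.652 = 173.5; c'Δl = 20.81; W sinα = 143.6
Slice 4: Δl = 2.4/cos52.5° = 3.942 m; N'_4 = 104·cos52.5° − 9·3.942 = 27.8; c'Δl = 22.47; W sinα = 82.5
Σc'Δl = 70.3 kN/m; ΣN' = 435.4 kN/m; ΣW sinα = 260.4 kN/m
Resisting = 70.3 + 435.4·tan32.4° = 70.3 + 276.3 = 346.6 kN/m
FS = 346.6 / 260.4 = 1.331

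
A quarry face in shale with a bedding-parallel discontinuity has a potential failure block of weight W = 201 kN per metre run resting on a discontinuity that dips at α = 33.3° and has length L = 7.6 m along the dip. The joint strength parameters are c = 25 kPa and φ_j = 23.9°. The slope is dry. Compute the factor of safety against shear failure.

Resolving the block weight along and normal to the plane and applying the Mohr–Coulomb strength on the joint:
N' = W cosα = 201·cos33.3° = 168.0 kN/m
Driving force T = W sinα = 201·sin33.3° = 110.4 kN/m
Resisting force R = c·L + N'·tanφ_j = 25·7.6 + 168.0·tan23.9° = 190.0 + 74.4 = 264.4 kN/m
FS = R / T = 264.4 / 110.4 = 2.396

FS = 2.40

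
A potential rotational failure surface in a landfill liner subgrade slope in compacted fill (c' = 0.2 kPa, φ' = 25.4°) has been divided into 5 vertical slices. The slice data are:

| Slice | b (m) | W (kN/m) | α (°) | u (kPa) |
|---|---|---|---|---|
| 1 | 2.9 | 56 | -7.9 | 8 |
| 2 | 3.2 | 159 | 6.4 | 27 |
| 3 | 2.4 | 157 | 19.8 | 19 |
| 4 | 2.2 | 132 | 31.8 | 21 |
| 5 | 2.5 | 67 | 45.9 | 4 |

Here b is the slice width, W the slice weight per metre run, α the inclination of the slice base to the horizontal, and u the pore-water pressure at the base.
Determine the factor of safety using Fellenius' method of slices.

Ordinary method of slices: FS = Σ[c'·Δl_i + (W_i cosα_i − u_i·Δl_i)·tanφ'] / Σ W_i sinα_i, with Δl_i = b_i / cosα_i.
Slice 1: Δl = 2.9/cos(-7.9°) = 2.928 m; N'_1 = 56·cos(-7.9°) − 8·2.928 = 32.0; c'Δl = 0.59; W sinα = -7.7
Slice 2: Δl = 3.2/cos6.4° = 3.220 m; N'_2 = 159·cos6.4° − 27·3.220 = 71.1; c'Δl = 0.64; W sinα = 17.7
Slice 3: Δl = 2.4/cos19.8° = 2.551 m; N'_3 = 157·cos19.8° − 19·2.551 = 99.3; c'Δl = 0.51; W sinα = 53.2
Slice 4: Δl = 2.2/cos31.8° = 2.589 m; N'_4 = 132·cos31.8° − 21·2.589 = 57.8; c'Δl = 0.52; W sinα = 69.6
Slice 5: Δl = 2.5/cos45.9° = 3.592 m; N'_5 = 67·cos45.9° − 4·3.592 = 32.3; c'Δl = 0.72; W sinα = 48.1
Σc'Δl = 3.0 kN/m; ΣN' = 292.4 kN/m; ΣW sinα = 180.9 kN/m
Resisting = 3.0 + 292.4·tan25.4° = 3.0 + 138.9 = 141.8 kN/m
FS = 141.8 / 180.9 = 0.784

FS = 0.78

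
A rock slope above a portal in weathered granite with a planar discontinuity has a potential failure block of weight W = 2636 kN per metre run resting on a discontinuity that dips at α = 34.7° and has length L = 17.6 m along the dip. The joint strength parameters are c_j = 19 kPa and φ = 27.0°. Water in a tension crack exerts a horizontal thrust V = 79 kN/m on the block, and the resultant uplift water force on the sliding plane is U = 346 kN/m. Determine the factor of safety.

FS = 0.79

Resolving the block weight along and normal to the plane and applying the Mohr–Coulomb strength on the joint:
N' = W cosα − U − V sinα = 2636·cos34.7° − 346 − 79·sin34.7° = 1776.2 kN/m
Driving force T = W sinα + V cosα = 2636·sin34.7° + 79·cos34.7° = 1565.6 kN/m
Resisting force R = c_j·L + N'·tanφ = 19·17.6 + 1776.2·tan27.0° = 334.4 + 905.0 = 1239.4 kN/m
FS = R / T = 1239.4 / 1565.6 = 0.792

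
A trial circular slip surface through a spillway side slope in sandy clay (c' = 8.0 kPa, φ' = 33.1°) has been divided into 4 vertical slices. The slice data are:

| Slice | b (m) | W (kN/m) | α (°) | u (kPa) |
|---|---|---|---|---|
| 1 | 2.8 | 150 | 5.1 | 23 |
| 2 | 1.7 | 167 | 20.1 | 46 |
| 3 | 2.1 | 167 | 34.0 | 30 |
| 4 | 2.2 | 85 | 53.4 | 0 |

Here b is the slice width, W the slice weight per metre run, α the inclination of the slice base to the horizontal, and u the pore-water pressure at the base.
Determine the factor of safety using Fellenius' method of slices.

FS = 1.13

Ordinary method of slices: FS = Σ[c'·Δl_i + (W_i cosα_i − u_i·Δl_i)·tanφ'] / Σ W_i sinα_i, with Δl_i = b_i / cosα_i.
Slice 1: Δl = 2.8/cos5.1° = 2.811 m; N'_1 = 150·cos5.1° − 23·2.811 = 84.8; c'Δl = 22.49; W sinα = 13.3
Slice 2: Δl = 1.7/cos20.1° = 1.810 m; N'_2 = 167·cos20.1° − 46·1.810 = 73.6; c'Δl = 14.48; W sinα = 57.4
Slice 3: Δl = 2.1/cos34.0° = 2.533 m; N'_3 = 167·cos34.0° − 30·2.533 = 62.5; c'Δl = 20.26; W sinα = 93.4
Slice 4: Δl = 2.2/cos53.4° = 3.690 m; N'_4 = 85·cos53.4° − 0·3.690 = 50.7; c'Δl = 29.52; W sinα = 68.2
Σc'Δl = 86.8 kN/m; ΣN' = 271.4 kN/m; ΣW sinα = 232.4 kN/m
Resisting = 86.8 + 271.4·tan33.1° = 86.8 + 177.0 = 263.7 kN/m
FS = 263.7 / 232.4 = 1.135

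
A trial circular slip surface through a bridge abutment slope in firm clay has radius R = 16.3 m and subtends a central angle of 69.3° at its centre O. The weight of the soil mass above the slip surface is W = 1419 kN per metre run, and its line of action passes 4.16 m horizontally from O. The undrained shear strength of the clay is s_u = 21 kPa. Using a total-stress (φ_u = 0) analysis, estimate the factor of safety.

Taking moments about the centre O, the resisting moment is provided by the undrained shear strength acting along the arc:
Arc length L_a = R·θ = 16.3·(69.3°·π/180) = 16.3·1.2095 = 19.72 m
M_R = s_u·L_a·R = 21·19.72·16.3 = 6748.5 kN·m/m
M_D = W·d = 1419·4.16 = 5903.0 kN·m/m
FS = M_R / M_D = 6748.5 / 5903.0 = 1.143

FS = 1.14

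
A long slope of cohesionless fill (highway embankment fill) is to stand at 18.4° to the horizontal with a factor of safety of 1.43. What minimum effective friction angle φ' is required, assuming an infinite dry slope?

φ' = 25.4°

FS = tanφ'/tanβ ⇒ tanφ' = FS · tanβ = 1.43 · tan18.4° = 0.4757
φ' = arctan(0.4757) = 25.44°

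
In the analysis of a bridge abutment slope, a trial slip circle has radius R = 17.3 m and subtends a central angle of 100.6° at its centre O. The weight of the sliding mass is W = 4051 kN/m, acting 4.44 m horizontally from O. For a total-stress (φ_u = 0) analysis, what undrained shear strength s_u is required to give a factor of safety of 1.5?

s_u = 51.3 kPa

FS = s_u·L_a·R / (W·d), so s_u = FS·W·d / (L_a·R).
Arc length L_a = R·θ = 17.3·(100.6°·π/180) = 17.3·1.7558 = 30.38 m
s_u = 1.5·4051·4.44 / (30.38·17.3) = 26979.7 / 525.49 = 51.34 kPa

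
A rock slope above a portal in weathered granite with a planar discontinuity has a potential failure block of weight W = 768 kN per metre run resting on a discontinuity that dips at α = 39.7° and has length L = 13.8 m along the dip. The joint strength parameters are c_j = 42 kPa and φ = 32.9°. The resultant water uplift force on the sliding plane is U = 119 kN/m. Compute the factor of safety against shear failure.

FS = 1.80

Resolving the block weight along and normal to the plane and applying the Mohr–Coulomb strength on the joint:
N' = W cosα − U = 768·cos39.7° − 119 = 471.9 kN/m
Driving force T = W sinα = 768·sin39.7° = 490.6 kN/m
Resisting force R = c_j·L + N'·tanφ = 42·13.8 + 471.9·tan32.9° = 579.6 + 305.3 = 884.9 kN/m
FS = R / T = 884.9 / 490.6 = 1.804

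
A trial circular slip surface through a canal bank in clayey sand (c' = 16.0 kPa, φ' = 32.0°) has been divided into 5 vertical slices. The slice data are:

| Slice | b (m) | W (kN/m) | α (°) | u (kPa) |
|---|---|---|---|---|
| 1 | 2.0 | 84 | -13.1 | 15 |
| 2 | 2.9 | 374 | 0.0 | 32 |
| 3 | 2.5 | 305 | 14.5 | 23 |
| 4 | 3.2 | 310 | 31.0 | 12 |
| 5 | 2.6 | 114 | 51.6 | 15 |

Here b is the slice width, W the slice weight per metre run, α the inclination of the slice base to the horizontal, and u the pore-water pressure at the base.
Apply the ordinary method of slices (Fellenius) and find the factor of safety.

FS = 2.43

Ordinary method of slices: FS = Σ[c'·Δl_i + (W_i cosα_i − u_i·Δl_i)·tanφ'] / Σ W_i sinα_i, with Δl_i = b_i / cosα_i.
Slice 1: Δl = 2.0/cos(-13.1°) = 2.053 m; N'_1 = 84·cos(-13.1°) − 15·2.053 = 51.0; c'Δl = 32.86; W sinα = -19.0
Slice 2: Δl = 2.9/cos0.0° = 2.900 m; N'_2 = 374·cos0.0° − 32·2.900 = 281.2; c'Δl = 46.40; W sinα = 0.0
Slice 3: Δl = 2.5/cos14.5° = 2.582 m; N'_3 = 305·cos14.5° − 23·2.582 = 235.9; c'Δl = 41.32; W sinα = 76.4
Slice 4: Δl = 3.2/cos31.0° = 3.733 m; N'_4 = 310·cos31.0° − 12·3.733 = 220.9; c'Δl = 59.73; W sinα = 159.7
Slice 5: Δl = 2.6/cos51.6° = 4.186 m; N'_5 = 114·cos51.6° − 15·4.186 = 8.0; c'Δl = 66.97; W sinα = 89.3
Σc'Δl = 247.3 kN/m; ΣN' = 797.1 kN/m; ΣW sinα = 306.3 kN/m
Resisting = 247.3 + 797.1·tan32.0° = 247.3 + 498.1 = 745.3 kN/m
FS = 745.3 / 306.3 = 2.433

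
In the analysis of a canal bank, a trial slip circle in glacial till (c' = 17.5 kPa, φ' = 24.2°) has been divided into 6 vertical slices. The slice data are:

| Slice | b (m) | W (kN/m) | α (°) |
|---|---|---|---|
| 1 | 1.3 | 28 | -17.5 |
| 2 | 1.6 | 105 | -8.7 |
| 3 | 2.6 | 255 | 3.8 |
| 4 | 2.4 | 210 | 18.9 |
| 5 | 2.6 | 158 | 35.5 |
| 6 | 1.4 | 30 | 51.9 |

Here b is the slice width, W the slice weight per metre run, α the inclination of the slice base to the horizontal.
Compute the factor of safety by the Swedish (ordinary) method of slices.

Ordinary method of slices: FS = Σ[c'·Δl_i + (W_i cosα_i)·tanφ'] / Σ W_i sinα_i, with Δl_i = b_i / cosα_i.
Slice 1: Δl = 1.3/cos(-17.5°) = 1.363 m; N'_1 = 28·cos(-17.5°) = 26.7; c'Δl = 23.85; W sinα = -8.4
Slice 2: Δl = 1.6/cos(-8.7°) = 1.619 m; N'_2 = 105·cos(-8.7°) = 103.8; c'Δl = 28.33; W sinα = -15.9
Slice 3: Δl = 2.6/cos3.8° = 2.606 m; N'_3 = 255·cos3.8° = 254.4; c'Δl = 45.60; W sinα = 16.9
Slice 4: Δl = 2.4/cos18.9° = 2.537 m; N'_4 = 210·cos18.9° = 198.7; c'Δl = 44.39; W sinα = 68.0
Slice 5: Δl = 2.6/cos35.5° = 3.194 m; N'_5 = 158·cos35.5° = 128.6; c'Δl = 55.89; W sinα = 91.8
Slice 6: Δl = 1.4/cos51.9° = 2.269 m; N'_6 = 30·cos51.9° = 18.5; c'Δl = 39.71; W sinα = 23.6
Σc'Δl = 237.8 kN/m; ΣN' = 730.8 kN/m; ΣW sinα = 176.0 kN/m
Resisting = 237.8 + 730.8·tan24.2° = 237.8 + 328.4 = 566.2 kN/m
FS = 566.2 / 176.0 = 3.217

FS = 3.22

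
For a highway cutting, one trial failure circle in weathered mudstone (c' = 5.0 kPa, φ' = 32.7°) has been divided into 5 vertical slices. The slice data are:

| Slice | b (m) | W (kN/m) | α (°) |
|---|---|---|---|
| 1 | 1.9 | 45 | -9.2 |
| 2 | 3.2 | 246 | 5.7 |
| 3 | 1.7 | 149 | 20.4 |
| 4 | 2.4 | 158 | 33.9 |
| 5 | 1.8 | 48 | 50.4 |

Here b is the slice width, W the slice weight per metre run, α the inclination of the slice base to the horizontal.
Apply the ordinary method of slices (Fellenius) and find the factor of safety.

Ordinary method of slices: FS = Σ[c'·Δl_i + (W_i cosα_i)·tanφ'] / Σ W_i sinα_i, with Δl_i = b_i / cosα_i.
Slice 1: Δl = 1.9/cos(-9.2°) = 1.925 m; N'_1 = 45·cos(-9.2°) = 44.4; c'Δl = 9.62; W sinα = -7.2
Slice 2: Δl = 3.2/cos5.7° = 3.216 m; N'_2 = 246·cos5.7° = 244.8; c'Δl = 16.08; W sinα = 24.4
Slice 3: Δl = 1.7/cos20.4° = 1.814 m; N'_3 = 149·cos20.4° = 139.7; c'Δl = 9.07; W sinα = 51.9
Slice 4: Δl = 2.4/cos33.9° = 2.892 m; N'_4 = 158·cos33.9° = 131.1; c'Δl = 14.46; W sinα = 88.1
Slice 5: Δl = 1.8/cos50.4° = 2.824 m; N'_5 = 48·cos50.4° = 30.6; c'Δl = 14.12; W sinα = 37.0
Σc'Δl = 63.3 kN/m; ΣN' = 590.6 kN/m; ΣW sinα = 194.3 kN/m
Resisting = 63.3 + 590.6·tan32.7° = 63.3 + 379.2 = 442.5 kN/m
FS = 442.5 / 194.3 = 2.278

FS = 2.28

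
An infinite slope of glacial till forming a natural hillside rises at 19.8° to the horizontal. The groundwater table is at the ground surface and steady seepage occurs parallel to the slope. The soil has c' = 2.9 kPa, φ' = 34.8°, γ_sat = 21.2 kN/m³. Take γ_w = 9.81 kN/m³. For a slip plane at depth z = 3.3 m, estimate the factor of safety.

With seepage parallel to the slope and the water table at the surface, the effective normal stress on the slip plane uses the buoyant unit weight γ' = γ_sat − γ_w while the driving shear stress uses γ_sat:
FS = [c' + γ' z cos²β tanφ'] / [γ_sat z sinβ cosβ]
γ' = 21.2 − 9.81 = 11.39 kN/m³
Numerator = 2.9 + 11.39·3.3·cos²19.8°·tan34.8° = 2.9 + 11.39·3.3·0.8853·0.6950 = 26.026 kPa
Denominator = 21.2·3.3·sin19.8°·cos19.8° = 21.2·3.3·0.3387·0.9409 = 22.297 kPa
FS = 26.026 / 22.297 = 1.167

FS = 1.17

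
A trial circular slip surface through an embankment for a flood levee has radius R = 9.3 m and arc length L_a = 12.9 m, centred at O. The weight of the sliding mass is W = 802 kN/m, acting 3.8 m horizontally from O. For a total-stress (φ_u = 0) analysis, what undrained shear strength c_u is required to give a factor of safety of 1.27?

FS = c_u·L_a·R / (W·d), so c_u = FS·W·d / (L_a·R).
c_u = 1.27·802·3.8 / (12.90·9.3) = 3870.5 / 119.97 = 32.26 kPa

c_u = 32.3 kPa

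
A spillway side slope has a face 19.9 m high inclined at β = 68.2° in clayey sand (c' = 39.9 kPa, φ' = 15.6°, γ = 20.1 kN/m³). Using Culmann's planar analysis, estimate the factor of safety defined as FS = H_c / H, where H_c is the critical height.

H_c = (4c'/γ) · sinβ cosφ' / [1 − cos(β − φ')]
    = (4·39.9/20.1) · sin68.2°·cos15.6° / [1 − cos52.6°]
    = 7.940 · 0.8943 / 0.3926 = 18.09 m
FS = H_c / H = 18.09 / 19.9 = 0.909

FS = 0.91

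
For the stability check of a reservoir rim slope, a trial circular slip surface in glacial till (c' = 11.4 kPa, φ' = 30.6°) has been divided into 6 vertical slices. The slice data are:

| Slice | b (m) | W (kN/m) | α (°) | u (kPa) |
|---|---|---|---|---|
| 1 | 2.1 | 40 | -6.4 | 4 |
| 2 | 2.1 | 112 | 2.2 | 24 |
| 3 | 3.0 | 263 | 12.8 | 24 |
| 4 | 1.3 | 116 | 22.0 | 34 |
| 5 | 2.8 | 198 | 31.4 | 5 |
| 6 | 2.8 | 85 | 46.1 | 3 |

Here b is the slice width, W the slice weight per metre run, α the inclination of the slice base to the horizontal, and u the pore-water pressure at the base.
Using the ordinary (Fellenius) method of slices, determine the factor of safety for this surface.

Ordinary method of slices: FS = Σ[c'·Δl_i + (W_i cosα_i − u_i·Δl_i)·tanφ'] / Σ W_i sinα_i, with Δl_i = b_i / cosα_i.
Slice 1: Δl = 2.1/cos(-6.4°) = 2.113 m; N'_1 = 40·cos(-6.4°) − 4·2.113 = 31.3; c'Δl = 24.09; W sinα = -4.5
Slice 2: Δl = 2.1/cos2.2° = 2.102 m; N'_2 = 112·cos2.2° − 24·2.102 = 61.5; c'Δl = 23.96; W sinα = 4.3
Slice 3: Δl = 3.0/cos12.8° = 3.076 m; N'_3 = 263·cos12.8° − 24·3.076 = 182.6; c'Δl = 35.07; W sinα = 58.3
Slice 4: Δl = 1.3/cos22.0° = 1.402 m; N'_4 = 116·cos22.0° − 34·1.402 = 59.9; c'Δl = 15.98; W sinα = 43.5
Slice 5: Δl = 2.8/cos31.4° = 3.280 m; N'_5 = 198·cos31.4° − 5·3.280 = 152.6; c'Δl = 37.40; W sinα = 103.2
Slice 6: Δl = 2.8/cos46.1° = 4.038 m; N'_6 = 85·cos46.1° − 3·4.038 = 46.8; c'Δl = 46.03; W sinα = 61.2
Σc'Δl = 182.5 kN/m; ΣN' = 534.7 kN/m; ΣW sinα = 266.0 kN/m
Resisting = 182.5 + 534.7·tan30.6° = 182.5 + 316.2 = 498.8 kN/m
FS = 498.8 / 266.0 = 1.875

FS = 1.88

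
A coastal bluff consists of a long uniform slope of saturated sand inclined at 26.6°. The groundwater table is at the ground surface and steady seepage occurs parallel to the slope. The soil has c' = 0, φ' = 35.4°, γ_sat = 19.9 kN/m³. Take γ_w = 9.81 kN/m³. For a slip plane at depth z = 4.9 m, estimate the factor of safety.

With seepage parallel to the slope and the water table at the surface, the effective normal stress on the slip plane uses the buoyant unit weight γ' = γ_sat − γ_w while the driving shear stress uses γ_sat:
FS = [c' + γ' z cos²β tanφ'] / [γ_sat z sinβ cosβ]
(For c' = 0 this reduces to FS = (γ'/γ_sat)·tanφ'/tanβ.)
γ' = 19.9 − 9.81 = 10.09 kN/m³
Numerator = 0.0 + 10.09·4.9·cos²26.6°·tan35.4° = 0.0 + 10.09·4.9·0.7995·0.7107 = 28.092 kPa
Denominator = 19.9·4.9·sin26.6°·cos26.6° = 19.9·4.9·0.4478·0.8942 = 39.040 kPa
FS = 28.092 / 39.040 = 0.720

FS = 0.72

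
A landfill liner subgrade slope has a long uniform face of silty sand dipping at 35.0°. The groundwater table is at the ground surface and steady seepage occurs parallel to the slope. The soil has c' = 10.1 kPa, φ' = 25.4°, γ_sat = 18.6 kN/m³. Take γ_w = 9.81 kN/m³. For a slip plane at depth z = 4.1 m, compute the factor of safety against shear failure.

With seepage parallel to the slope and the water table at the surface, the effective normal stress on the slip plane uses the buoyant unit weight γ' = γ_sat − γ_w while the driving shear stress uses γ_sat:
FS = [c' + γ' z cos²β tanφ'] / [γ_sat z sinβ cosβ]
γ' = 18.6 − 9.81 = 8.79 kN/m³
Numerator = 10.1 + 8.79·4.1·cos²35.0°·tan25.4° = 10.1 + 8.79·4.1·0.6710·0.4748 = 21.583 kPa
Denominator = 18.6·4.1·sin35.0°·cos35.0° = 18.6·4.1·0.5736·0.8192 = 35.830 kPa
FS = 21.583 / 35.830 = 0.602

FS = 0.60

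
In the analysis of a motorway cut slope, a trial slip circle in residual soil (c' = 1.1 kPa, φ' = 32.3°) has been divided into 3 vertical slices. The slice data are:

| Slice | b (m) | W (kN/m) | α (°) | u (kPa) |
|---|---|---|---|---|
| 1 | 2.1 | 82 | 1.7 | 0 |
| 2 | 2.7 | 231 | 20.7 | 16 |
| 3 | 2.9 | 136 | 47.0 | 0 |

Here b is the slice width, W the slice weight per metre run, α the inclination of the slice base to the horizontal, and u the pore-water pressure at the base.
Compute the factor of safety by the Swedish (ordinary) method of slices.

Ordinary method of slices: FS = Σ[c'·Δl_i + (W_i cosα_i − u_i·Δl_i)·tanφ'] / Σ W_i sinα_i, with Δl_i = b_i / cosα_i.
Slice 1: Δl = 2.1/cos1.7° = 2.101 m; N'_1 = 82·cos1.7° − 0·2.101 = 82.0; c'Δl = 2.31; W sinα = 2.4
Slice 2: Δl = 2.7/cos20.7° = 2.886 m; N'_2 = 231·cos20.7° − 16·2.886 = 169.9; c'Δl = 3.17; W sinα = 81.7
Slice 3: Δl = 2.9/cos47.0° = 4.252 m; N'_3 = 136·cos47.0° − 0·4.252 = 92.8; c'Δl = 4.68; W sinα = 99.5
Σc'Δl = 10.2 kN/m; ΣN' = 344.6 kN/m; ΣW sinα = 183.5 kN/m
Resisting = 10.2 + 344.6·tan32.3° = 10.2 + 217.9 = 228.0 kN/m
FS = 228.0 / 183.5 = 1.242

FS = 1.24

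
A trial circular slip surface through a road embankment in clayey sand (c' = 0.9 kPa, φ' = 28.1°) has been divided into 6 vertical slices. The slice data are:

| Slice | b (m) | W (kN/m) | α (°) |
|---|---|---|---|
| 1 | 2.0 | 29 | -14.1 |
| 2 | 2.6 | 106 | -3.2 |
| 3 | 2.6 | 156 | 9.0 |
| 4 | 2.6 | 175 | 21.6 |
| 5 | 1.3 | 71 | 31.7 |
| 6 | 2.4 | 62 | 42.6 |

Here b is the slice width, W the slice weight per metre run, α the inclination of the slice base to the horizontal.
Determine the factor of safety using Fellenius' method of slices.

Ordinary method of slices: FS = Σ[c'·Δl_i + (W_i cosα_i)·tanφ'] / Σ W_i sinα_i, with Δl_i = b_i / cosα_i.
Slice 1: Δl = 2.0/cos(-14.1°) = 2.062 m; N'_1 = 29·cos(-14.1°) = 28.1; c'Δl = 1.86; W sinα = -7.1
Slice 2: Δl = 2.6/cos(-3.2°) = 2.604 m; N'_2 = 106·cos(-3.2°) = 105.8; c'Δl = 2.34; W sinα = -5.9
Slice 3: Δl = 2.6/cos9.0° = 2.632 m; N'_3 = 156·cos9.0° = 154.1; c'Δl = 2.37; W sinα = 24.4
Slice 4: Δl = 2.6/cos21.6° = 2.796 m; N'_4 = 175·cos21.6° = 162.7; c'Δl = 2.52; W sinα = 64.4
Slice 5: Δl = 1.3/cos31.7° = 1.528 m; N'_5 = 71·cos31.7° = 60.4; c'Δl = 1.38; W sinα = 37.3
Slice 6: Δl = 2.4/cos42.6° = 3.260 m; N'_6 = 62·cos42.6° = 45.6; c'Δl = 2.93; W sinα = 42.0
Σc'Δl = 13.4 kN/m; ΣN' = 556.8 kN/m; ΣW sinα = 155.1 kN/m
Resisting = 13.4 + 556.8·tan28.1° = 13.4 + 297.3 = 310.7 kN/m
FS = 310.7 / 155.1 = 2.003

FS = 2.00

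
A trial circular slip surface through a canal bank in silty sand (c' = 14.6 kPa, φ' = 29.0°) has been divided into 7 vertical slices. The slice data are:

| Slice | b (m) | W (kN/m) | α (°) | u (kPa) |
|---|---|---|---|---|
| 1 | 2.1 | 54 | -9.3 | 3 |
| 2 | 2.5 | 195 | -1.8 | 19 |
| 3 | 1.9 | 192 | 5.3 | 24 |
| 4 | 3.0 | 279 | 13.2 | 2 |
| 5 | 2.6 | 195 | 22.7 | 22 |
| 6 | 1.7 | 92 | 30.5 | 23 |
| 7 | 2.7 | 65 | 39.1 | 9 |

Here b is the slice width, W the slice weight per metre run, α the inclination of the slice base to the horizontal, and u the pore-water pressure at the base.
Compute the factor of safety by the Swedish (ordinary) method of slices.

FS = 3.01

Ordinary method of slices: FS = Σ[c'·Δl_i + (W_i cosα_i − u_i·Δl_i)·tanφ'] / Σ W_i sinα_i, with Δl_i = b_i / cosα_i.
Slice 1: Δl = 2.1/cos(-9.3°) = 2.128 m; N'_1 = 54·cos(-9.3°) − 3·2.128 = 46.9; c'Δl = 31.07; W sinα = -8.7
Slice 2: Δl = 2.5/cos(-1.8°) = 2.501 m; N'_2 = 195·cos(-1.8°) − 19·2.501 = 147.4; c'Δl = 36.52; W sinα = -6.1
Slice 3: Δl = 1.9/cos5.3° = 1.908 m; N'_3 = 192·cos5.3° − 24·1.908 = 145.4; c'Δl = 27.86; W sinα = 17.7
Slice 4: Δl = 3.0/cos13.2° = 3.081 m; N'_4 = 279·cos13.2° − 2·3.081 = 265.5; c'Δl = 44.99; W sinα = 63.7
Slice 5: Δl = 2.6/cos22.7° = 2.818 m; N'_5 = 195·cos22.7° − 22·2.818 = 117.9; c'Δl = 41.15; W sinα = 75.3
Slice 6: Δl = 1.7/cos30.5° = 1.973 m; N'_6 = 92·cos30.5° − 23·1.973 = 33.9; c'Δl = 28.81; W sinα = 46.7
Slice 7: Δl = 2.7/cos39.1° = 3.479 m; N'_7 = 65·cos39.1° − 9·3.479 = 19.1; c'Δl = 50.80; W sinα = 41.0
Σc'Δl = 261.2 kN/m; ΣN' = 776.0 kN/m; ΣW sinα = 229.5 kN/m
Resisting = 261.2 + 776.0·tan29.0° = 261.2 + 430.2 = 691.4 kN/m
FS = 691.4 / 229.5 = 3.012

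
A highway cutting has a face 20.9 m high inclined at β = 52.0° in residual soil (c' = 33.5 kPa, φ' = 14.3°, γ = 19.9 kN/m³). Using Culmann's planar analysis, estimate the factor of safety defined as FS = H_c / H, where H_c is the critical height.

FS = 1.18

H_c = (4c'/γ) · sinβ cosφ' / [1 − cos(β − φ')]
    = (4·33.5/19.9) · sin52.0°·cos14.3° / [1 − cos37.7°]
    = 6.734 · 0.7636 / 0.2088 = 24.63 m
FS = H_c / H = 24.63 / 20.9 = 1.178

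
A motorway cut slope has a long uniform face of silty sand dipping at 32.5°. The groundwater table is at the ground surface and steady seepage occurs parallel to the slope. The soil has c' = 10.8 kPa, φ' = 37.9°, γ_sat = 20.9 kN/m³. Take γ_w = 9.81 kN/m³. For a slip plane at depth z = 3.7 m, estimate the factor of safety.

With seepage parallel to the slope and the water table at the surface, the effective normal stress on the slip plane uses the buoyant unit weight γ' = γ_sat − γ_w while the driving shear stress uses γ_sat:
FS = [c' + γ' z cos²β tanφ'] / [γ_sat z sinβ cosβ]
γ' = 20.9 − 9.81 = 11.09 kN/m³
Numerator = 10.8 + 11.09·3.7·cos²32.5°·tan37.9° = 10.8 + 11.09·3.7·0.7113·0.7785 = 33.522 kPa
Denominator = 20.9·3.7·sin32.5°·cos32.5° = 20.9·3.7·0.5373·0.8434 = 35.042 kPa
FS = 33.522 / 35.042 = 0.957

FS = 0.96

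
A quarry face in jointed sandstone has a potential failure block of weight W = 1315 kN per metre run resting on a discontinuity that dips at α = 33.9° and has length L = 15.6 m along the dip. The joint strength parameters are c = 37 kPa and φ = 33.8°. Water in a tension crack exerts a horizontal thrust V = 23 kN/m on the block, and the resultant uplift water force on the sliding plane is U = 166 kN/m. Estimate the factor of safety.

Resolving the block weight along and normal to the plane and applying the Mohr–Coulomb strength on the joint:
N' = W cosα − U − V sinα = 1315·cos33.9° − 166 − 23·sin33.9° = 912.6 kN/m
Driving force T = W sinα + V cosα = 1315·sin33.9° + 23·cos33.9° = 752.5 kN/m
Resisting force R = c·L + N'·tanφ = 37·15.6 + 912.6·tan33.8° = 577.2 + 611.0 = 1188.2 kN/m
FS = R / T = 1188.2 / 752.5 = 1.579

FS = 1.58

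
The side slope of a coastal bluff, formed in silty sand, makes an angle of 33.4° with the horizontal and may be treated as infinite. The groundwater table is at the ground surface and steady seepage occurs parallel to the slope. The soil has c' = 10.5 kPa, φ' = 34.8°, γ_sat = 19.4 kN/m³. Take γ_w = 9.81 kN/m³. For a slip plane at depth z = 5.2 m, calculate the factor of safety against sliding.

With seepage parallel to the slope and the water table at the surface, the effective normal stress on the slip plane uses the buoyant unit weight γ' = γ_sat − γ_w while the driving shear stress uses γ_sat:
FS = [c' + γ' z cos²β tanφ'] / [γ_sat z sinβ cosβ]
γ' = 19.4 − 9.81 = 9.59 kN/m³
Numerator = 10.5 + 9.59·5.2·cos²33.4°·tan34.8° = 10.5 + 9.59·5.2·0.6970·0.6950 = 34.656 kPa
Denominator = 19.4·5.2·sin33.4°·cos33.4° = 19.4·5.2·0.5505·0.8348 = 46.361 kPa
FS = 34.656 / 46.361 = 0.748

FS = 0.75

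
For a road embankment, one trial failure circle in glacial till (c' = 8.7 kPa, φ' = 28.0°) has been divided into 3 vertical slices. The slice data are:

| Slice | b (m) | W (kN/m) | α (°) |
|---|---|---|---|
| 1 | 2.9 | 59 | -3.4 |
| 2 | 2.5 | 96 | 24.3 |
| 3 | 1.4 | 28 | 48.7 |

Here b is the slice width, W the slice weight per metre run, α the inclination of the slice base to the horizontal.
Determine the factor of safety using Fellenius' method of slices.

Ordinary method of slices: FS = Σ[c'·Δl_i + (W_i cosα_i)·tanφ'] / Σ W_i sinα_i, with Δl_i = b_i / cosα_i.
Slice 1: Δl = 2.9/cos(-3.4°) = 2.905 m; N'_1 = 59·cos(-3.4°) = 58.9; c'Δl = 25.27; W sinα = -3.5
Slice 2: Δl = 2.5/cos24.3° = 2.743 m; N'_2 = 96·cos24.3° = 87.5; c'Δl = 23.86; W sinα = 39.5
Slice 3: Δl = 1.4/cos48.7° = 2.121 m; N'_3 = 28·cos48.7° = 18.5; c'Δl = 18.45; W sinα = 21.0
Σc'Δl = 67.6 kN/m; ΣN' = 164.9 kN/m; ΣW sinα = 57.0 kN/m
Resisting = 67.6 + 164.9·tan28.0° = 67.6 + 87.7 = 155.3 kN/m
FS = 155.3 / 57.0 = 2.722

FS = 2.72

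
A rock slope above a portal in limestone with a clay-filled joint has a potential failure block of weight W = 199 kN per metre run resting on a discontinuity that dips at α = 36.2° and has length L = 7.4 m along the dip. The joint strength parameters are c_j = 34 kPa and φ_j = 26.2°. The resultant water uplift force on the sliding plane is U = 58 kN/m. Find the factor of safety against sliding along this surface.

Resolving the block weight along and normal to the plane and applying the Mohr–Coulomb strength on the joint:
N' = W cosα − U = 199·cos36.2° − 58 = 102.6 kN/m
Driving force T = W sinα = 199·sin36.2° = 117.5 kN/m
Resisting force R = c_j·L + N'·tanφ_j = 34·7.4 + 102.6·tan26.2° = 251.6 + 50.5 = 302.1 kN/m
FS = R / T = 302.1 / 117.5 = 2.570

FS = 2.57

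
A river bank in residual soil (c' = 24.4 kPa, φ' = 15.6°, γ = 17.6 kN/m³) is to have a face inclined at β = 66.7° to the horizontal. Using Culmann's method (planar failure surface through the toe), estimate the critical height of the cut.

Culmann's analysis gives the critical failure plane at α_cr = (β + φ')/2 = (66.7 + 15.6)/2 = 41.1°, and the critical height
H_c = (4c'/γ) · sinβ cosφ' / [1 − cos(β − φ')]
    = (4·24.4/17.6) · sin66.7°·cos15.6° / [1 − cos(51.1°)]
    = 5.545 · 0.9184·0.9632 / [1 − 0.6280]
    = 5.545 · 0.8846 / 0.3720
    = 13.19 m

H_c = 13.19 m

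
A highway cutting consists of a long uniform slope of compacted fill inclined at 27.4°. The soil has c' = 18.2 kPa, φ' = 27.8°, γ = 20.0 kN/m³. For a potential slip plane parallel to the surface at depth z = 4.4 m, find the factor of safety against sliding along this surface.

FS = 1.52

For an infinite slope with a slip plane parallel to the surface (no pore pressure): FS = [c' + γz cos²β tanφ'] / [γz sinβ cosβ].
γz = 20.0·4.4 = 88.00 kN/m²
Numerator = 18.2 + 88.00·cos²27.4°·tan27.8° = 18.2 + 88.00·0.7882·0.5272 = 54.771 kPa
Denominator = 88.00·sin27.4°·cos27.4° = 88.00·0.4602·0.8878 = 35.954 kPa
FS = 54.771 / 35.954 = 1.523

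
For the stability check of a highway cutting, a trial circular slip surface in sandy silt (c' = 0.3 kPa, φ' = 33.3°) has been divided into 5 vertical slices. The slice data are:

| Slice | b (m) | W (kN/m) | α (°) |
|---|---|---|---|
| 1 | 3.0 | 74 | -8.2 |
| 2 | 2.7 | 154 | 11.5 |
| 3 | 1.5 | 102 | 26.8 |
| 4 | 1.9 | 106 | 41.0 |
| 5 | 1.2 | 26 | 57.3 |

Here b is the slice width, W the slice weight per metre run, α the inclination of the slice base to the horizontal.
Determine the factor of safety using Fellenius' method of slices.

FS = 1.73

Ordinary method of slices: FS = Σ[c'·Δl_i + (W_i cosα_i)·tanφ'] / Σ W_i sinα_i, with Δl_i = b_i / cosα_i.
Slice 1: Δl = 3.0/cos(-8.2°) = 3.031 m; N'_1 = 74·cos(-8.2°) = 73.2; c'Δl = 0.91; W sinα = -10.6
Slice 2: Δl = 2.7/cos11.5° = 2.755 m; N'_2 = 154·cos11.5° = 150.9; c'Δl = 0.83; W sinα = 30.7
Slice 3: Δl = 1.5/cos26.8° = 1.681 m; N'_3 = 102·cos26.8° = 91.0; c'Δl = 0.50; W sinα = 46.0
Slice 4: Δl = 1.9/cos41.0° = 2.518 m; N'_4 = 106·cos41.0° = 80.0; c'Δl = 0.76; W sinα = 69.5
Slice 5: Δl = 1.2/cos57.3° = 2.221 m; N'_5 = 26·cos57.3° = 14.0; c'Δl = 0.67; W sinα = 21.9
Σc'Δl = 3.7 kN/m; ΣN' = 409.2 kN/m; ΣW sinα = 157.6 kN/m
Resisting = 3.7 + 409.2·tan33.3° = 3.7 + 268.8 = 272.5 kN/m
FS = 272.5 / 157.6 = 1.729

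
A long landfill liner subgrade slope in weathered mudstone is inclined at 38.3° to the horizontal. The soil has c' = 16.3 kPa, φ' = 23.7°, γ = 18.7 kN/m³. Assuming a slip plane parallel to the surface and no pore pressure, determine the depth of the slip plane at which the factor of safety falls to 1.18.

z = 2.87 m

Setting FS = 1.18 in FS = [c' + γz cos²β tanφ'] / [γz sinβ cosβ] and solving for z:
z = c' / [γ cosβ (FS·sinβ − cosβ·tanφ')]
  = 16.3 / [18.7·cos38.3°·(1.18·sin38.3° − cos38.3°·tan23.7°)]
  = 16.3 / [18.7·0.7848·(1.18·0.6198 − 0.7848·0.4390)]
  = 16.3 / 5.6771 = 2.871 m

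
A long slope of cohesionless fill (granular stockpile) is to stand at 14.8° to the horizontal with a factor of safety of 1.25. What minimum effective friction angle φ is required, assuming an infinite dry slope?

FS = tanφ/tanβ ⇒ tanφ = FS · tanβ = 1.25 · tan14.8° = 0.3303
φ = arctan(0.3303) = 18.28°

φ = 18.3°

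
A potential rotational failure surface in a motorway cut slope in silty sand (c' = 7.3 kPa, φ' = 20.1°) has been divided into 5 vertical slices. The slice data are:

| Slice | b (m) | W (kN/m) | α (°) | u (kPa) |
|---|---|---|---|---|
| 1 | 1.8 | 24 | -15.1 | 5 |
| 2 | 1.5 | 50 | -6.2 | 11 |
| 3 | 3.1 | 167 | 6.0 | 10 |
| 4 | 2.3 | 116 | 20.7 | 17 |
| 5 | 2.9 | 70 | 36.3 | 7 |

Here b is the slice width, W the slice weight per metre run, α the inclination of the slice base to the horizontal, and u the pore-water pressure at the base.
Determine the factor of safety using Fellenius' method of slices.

Ordinary method of slices: FS = Σ[c'·Δl_i + (W_i cosα_i − u_i·Δl_i)·tanφ'] / Σ W_i sinα_i, with Δl_i = b_i / cosα_i.
Slice 1: Δl = 1.8/cos(-15.1°) = 1.864 m; N'_1 = 24·cos(-15.1°) − 5·1.864 = 13.8; c'Δl = 13.61; W sinα = -6.3
Slice 2: Δl = 1.5/cos(-6.2°) = 1.509 m; N'_2 = 50·cos(-6.2°) − 11·1.509 = 33.1; c'Δl = 11.01; W sinα = -5.4
Slice 3: Δl = 3.1/cos6.0° = 3.117 m; N'_3 = 167·cos6.0° − 10·3.117 = 134.9; c'Δl = 22.75; W sinα = 17.5
Slice 4: Δl = 2.3/cos20.7° = 2.459 m; N'_4 = 116·cos20.7° − 17·2.459 = 66.7; c'Δl = 17.95; W sinα = 41.0
Slice 5: Δl = 2.9/cos36.3° = 3.598 m; N'_5 = 70·cos36.3° − 7·3.598 = 31.2; c'Δl = 26.27; W sinα = 41.4
Σc'Δl = 91.6 kN/m; ΣN' = 279.8 kN/m; ΣW sinα = 88.2 kN/m
Resisting = 91.6 + 279.8·tan20.1° = 91.6 + 102.4 = 194.0 kN/m
FS = 194.0 / 88.2 = 2.198

FS = 2.20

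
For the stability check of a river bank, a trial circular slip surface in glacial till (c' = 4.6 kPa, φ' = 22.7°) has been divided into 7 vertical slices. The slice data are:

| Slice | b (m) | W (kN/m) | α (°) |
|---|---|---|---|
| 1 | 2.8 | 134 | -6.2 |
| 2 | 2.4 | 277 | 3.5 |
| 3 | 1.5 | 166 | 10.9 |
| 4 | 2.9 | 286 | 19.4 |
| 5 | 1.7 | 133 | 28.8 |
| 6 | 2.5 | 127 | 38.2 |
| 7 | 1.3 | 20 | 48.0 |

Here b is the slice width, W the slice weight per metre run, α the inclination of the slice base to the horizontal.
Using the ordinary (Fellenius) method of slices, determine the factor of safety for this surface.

Ordinary method of slices: FS = Σ[c'·Δl_i + (W_i cosα_i)·tanφ'] / Σ W_i sinα_i, with Δl_i = b_i / cosα_i.
Slice 1: Δl = 2.8/cos(-6.2°) = 2.816 m; N'_1 = 134·cos(-6.2°) = 133.2; c'Δl = 12.96; W sinα = -14.5
Slice 2: Δl = 2.4/cos3.5° = 2.404 m; N'_2 = 277·cos3.5° = 276.5; c'Δl = 11.06; W sinα = 16.9
Slice 3: Δl = 1.5/cos10.9° = 1.528 m; N'_3 = 166·cos10.9° = 163.0; c'Δl = 7.03; W sinα = 31.4
Slice 4: Δl = 2.9/cos19.4° = 3.075 m; N'_4 = 286·cos19.4° = 269.8; c'Δl = 14.14; W sinα = 95.0
Slice 5: Δl = 1.7/cos28.8° = 1.940 m; N'_5 = 133·cos28.8° = 116.5; c'Δl = 8.92; W sinα = 64.1
Slice 6: Δl = 2.5/cos38.2° = 3.181 m; N'_6 = 127·cos38.2° = 99.8; c'Δl = 14.63; W sinα = 78.5
Slice 7: Δl = 1.3/cos48.0° = 1.943 m; N'_7 = 20·cos48.0° = 13.4; c'Δl = 8.94; W sinα = 14.9
Σc'Δl = 77.7 kN/m; ΣN' = 1072.2 kN/m; ΣW sinα = 286.3 kN/m
Resisting = 77.7 + 1072.2·tan22.7° = 77.7 + 448.5 = 526.2 kN/m
FS = 526.2 / 286.3 = 1.838

FS = 1.84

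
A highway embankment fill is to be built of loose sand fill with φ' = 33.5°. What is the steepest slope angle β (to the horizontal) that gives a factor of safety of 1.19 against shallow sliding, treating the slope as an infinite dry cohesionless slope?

For an infinite dry cohesionless slope FS = tanφ'/tanβ, so tanβ = tanφ' / FS.
tanβ = tan33.5° / 1.19 = 0.6619 / 1.19 = 0.5562
β = arctan(0.5562) = 29.08°

β = 29.1°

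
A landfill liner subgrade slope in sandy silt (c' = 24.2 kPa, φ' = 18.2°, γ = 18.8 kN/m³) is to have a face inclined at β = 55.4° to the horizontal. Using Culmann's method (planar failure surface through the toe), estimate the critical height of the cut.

H_c = 19.79 m

Culmann's analysis gives the critical failure plane at α_cr = (β + φ')/2 = (55.4 + 18.2)/2 = 36.8°, and the critical height
H_c = (4c'/γ) · sinβ cosφ' / [1 − cos(β − φ')]
    = (4·24.2/18.8) · sin55.4°·cos18.2° / [1 − cos(37.2°)]
    = 5.149 · 0.8231·0.9500 / [1 − 0.7965]
    = 5.149 · 0.7820 / 0.2035
    = 19.79 m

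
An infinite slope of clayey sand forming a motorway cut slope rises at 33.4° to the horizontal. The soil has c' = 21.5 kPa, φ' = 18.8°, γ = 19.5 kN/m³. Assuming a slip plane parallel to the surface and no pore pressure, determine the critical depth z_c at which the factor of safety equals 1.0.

z_c = 4.96 m

Setting FS = 1.00 in FS = [c' + γz cos²β tanφ'] / [γz sinβ cosβ] and solving for z:
z = c' / [γ cosβ (FS·sinβ − cosβ·tanφ')]
  = 21.5 / [19.5·cos33.4°·(1.00·sin33.4° − cos33.4°·tan18.8°)]
  = 21.5 / [19.5·0.8348·(1.00·0.5505 − 0.8348·0.3404)]
  = 21.5 / 4.3348 = 4.960 m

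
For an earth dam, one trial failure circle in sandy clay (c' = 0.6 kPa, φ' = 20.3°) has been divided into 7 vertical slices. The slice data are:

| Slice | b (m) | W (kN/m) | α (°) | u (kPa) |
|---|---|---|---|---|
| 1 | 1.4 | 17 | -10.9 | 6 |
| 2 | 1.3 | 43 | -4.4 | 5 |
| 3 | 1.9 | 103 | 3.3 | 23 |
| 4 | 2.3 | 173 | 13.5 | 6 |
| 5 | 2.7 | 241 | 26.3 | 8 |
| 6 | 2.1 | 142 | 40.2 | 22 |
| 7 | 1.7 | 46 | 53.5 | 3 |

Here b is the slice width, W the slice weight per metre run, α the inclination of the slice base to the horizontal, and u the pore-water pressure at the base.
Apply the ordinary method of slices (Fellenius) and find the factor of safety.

Ordinary method of slices: FS = Σ[c'·Δl_i + (W_i cosα_i − u_i·Δl_i)·tanφ'] / Σ W_i sinα_i, with Δl_i = b_i / cosα_i.
Slice 1: Δl = 1.4/cos(-10.9°) = 1.426 m; N'_1 = 17·cos(-10.9°) − 6·1.426 = 8.1; c'Δl = 0.86; W sinα = -3.2
Slice 2: Δl = 1.3/cos(-4.4°) = 1.304 m; N'_2 = 43·cos(-4.4°) − 5·1.304 = 36.4; c'Δl = 0.78; W sinα = -3.3
Slice 3: Δl = 1.9/cos3.3° = 1.903 m; N'_3 = 103·cos3.3° − 23·1.903 = 59.1; c'Δl = 1.14; W sinα = 5.9
Slice 4: Δl = 2.3/cos13.5° = 2.365 m; N'_4 = 173·cos13.5° − 6·2.365 = 154.0; c'Δl = 1.42; W sinα = 40.4
Slice 5: Δl = 2.7/cos26.3° = 3.012 m; N'_5 = 241·cos26.3° − 8·3.012 = 192.0; c'Δl = 1.81; W sinα = 106.8
Slice 6: Δl = 2.1/cos40.2° = 2.749 m; N'_6 = 142·cos40.2° − 22·2.749 = 48.0; c'Δl = 1.65; W sinα = 91.7
Slice 7: Δl = 1.7/cos53.5° = 2.858 m; N'_7 = 46·cos53.5° − 3·2.858 = 18.8; c'Δl = 1.71; W sinα = 37.0
Σc'Δl = 9.4 kN/m; ΣN' = 516.3 kN/m; ΣW sinα = 275.2 kN/m
Resisting = 9.4 + 516.3·tan20.3° = 9.4 + 191.0 = 200.4 kN/m
FS = 200.4 / 275.2 = 0.728

FS = 0.73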